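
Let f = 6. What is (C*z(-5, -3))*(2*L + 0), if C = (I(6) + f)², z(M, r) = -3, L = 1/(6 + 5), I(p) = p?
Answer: -864/11 ≈ -78.545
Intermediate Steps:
L = 1/11 ≈ 0.090909
C = 144 (C = (6 + 6)² = 12² = 144)
(C*z(-5, -3))*(2*L + 0) = (144*(-3))*(2*(1/11) + 0) = -432*(2/11 + 0) = -432*2/11 = -864/11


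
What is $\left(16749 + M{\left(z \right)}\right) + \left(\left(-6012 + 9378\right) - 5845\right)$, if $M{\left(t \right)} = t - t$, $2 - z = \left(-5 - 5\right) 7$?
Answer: $14270$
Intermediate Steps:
$z = 72$ ($z = 2 - \left(-5 - 5\right) 7 = 2 - \left(-10\right) 7 = 2 - -70 = 2 + 70 = 72$)
$M{\left(t \right)} = 0$
$\left(16749 + M{\left(z \right)}\right) + \left(\left(-6012 + 9378\right) - 5845\right) = \left(16749 + 0\right) + \left(\left(-6012 + 9378\right) - 5845\right) = 16749 + \left(3366 - 5845\right) = 16749 - 2479 = 14270$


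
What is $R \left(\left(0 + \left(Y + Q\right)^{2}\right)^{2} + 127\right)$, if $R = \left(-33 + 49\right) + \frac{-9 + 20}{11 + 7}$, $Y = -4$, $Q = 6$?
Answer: $\frac{42757}{18} \approx 2375.4$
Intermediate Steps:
$R = \frac{299}{18}$ ($R = 16 + \frac{11}{18} = \frac{299}{18} \approx 16.611$)
$R \left(\left(0 + \left(Y + Q\right)^{2}\right)^{2} + 127\right) = \frac{299 \left(\left(0 + \left(-4 + 6\right)^{2}\right)^{2} + 127\right)}{18} = \frac{299 \left(\left(0 + 2^{2}\right)^{2} + 127\right)}{18} = \frac{299 \left(\left(0 + 4\right)^{2} + 127\right)}{18} = \frac{299 \left(4^{2} + 127\right)}{18} = \frac{299 \left(16 + 127\right)}{18} = \frac{299}{18} \cdot 143 = \frac{42757}{18}$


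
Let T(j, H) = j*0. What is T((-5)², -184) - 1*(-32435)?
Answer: 32435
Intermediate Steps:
T(j, H) = 0
T((-5)², -184) - 1*(-32435) = 0 - 1*(-32435) = 0 + 32435 = 32435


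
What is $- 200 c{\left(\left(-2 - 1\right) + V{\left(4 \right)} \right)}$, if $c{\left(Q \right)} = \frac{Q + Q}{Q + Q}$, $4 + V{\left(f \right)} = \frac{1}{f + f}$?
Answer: $-200$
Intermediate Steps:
$V{\left(f \right)} = -4 + \frac{1}{2 f}$ ($V{\left(f \right)} = -4 + \frac{1}{f + f} = -4 + \frac{1}{2 f}$)
$c{\left(Q \right)} = 1$ ($c{\left(Q \right)} = \frac{2 Q}{2 Q} = 2 Q \frac{1}{2 Q} = 1$)
$- 200 c{\left(\left(-2 - 1\right) + V{\left(4 \right)} \right)} = \left(-200\right) 1 = -200$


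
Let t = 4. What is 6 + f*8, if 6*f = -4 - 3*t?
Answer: -46/3 ≈ -15.333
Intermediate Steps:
f = -8/3 (f = (-4 - 3*4)/6 = (-4 - 12)/6 = (⅙)*(-16) = -8/3 ≈ -2.6667)
6 + f*8 = 6 - 8/3*8 = 6 - 64/3 = -46/3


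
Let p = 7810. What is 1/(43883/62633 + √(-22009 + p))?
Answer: 2748523939/55703079008800 - 3922892689*I*√14199/55703079008800 ≈ 4.9342e-5 - 0.0083918*I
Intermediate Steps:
1/(43883/62633 + √(-22009 + p)) = 1/(43883/62633 + √(-22009 + 7810)) = 1/(43883*(1/62633) + √(-14199)) = 1/(43883/62633 + I*√14199)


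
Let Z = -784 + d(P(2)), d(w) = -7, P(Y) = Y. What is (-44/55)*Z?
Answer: 3164/5 ≈ 632.80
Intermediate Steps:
Z = -791 (Z = -784 - 7 = -791)
(-44/55)*Z = -44/55*(-791) = -44*1/55*(-791) = -4/5*(-791) = 3164/5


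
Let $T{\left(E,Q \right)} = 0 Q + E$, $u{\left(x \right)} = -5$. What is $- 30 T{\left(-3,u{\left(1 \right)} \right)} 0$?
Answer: $0$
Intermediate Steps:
$T{\left(E,Q \right)} = E$ ($T{\left(E,Q \right)} = 0 + E = E$)
$- 30 T{\left(-3,u{\left(1 \right)} \right)} 0 = \left(-30\right) \left(-3\right) 0 = 90 \cdot 0 = 0$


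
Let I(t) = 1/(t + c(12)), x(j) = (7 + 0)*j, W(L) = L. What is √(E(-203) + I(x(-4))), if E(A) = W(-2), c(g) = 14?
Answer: I*√406/14 ≈ 1.4392*I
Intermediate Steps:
x(j) = 7*j
E(A) = -2
I(t) = 1/(14 + t) (I(t) = 1/(t + 14) = 1/(14 + t))
√(E(-203) + I(x(-4))) = √(-2 + 1/(14 + 7*(-4))) = √(-2 + 1/(14 - 28)) = √(-2 + 1/(-14)) = √(-2 - 1/14) = √(-29/14) = I*√406/14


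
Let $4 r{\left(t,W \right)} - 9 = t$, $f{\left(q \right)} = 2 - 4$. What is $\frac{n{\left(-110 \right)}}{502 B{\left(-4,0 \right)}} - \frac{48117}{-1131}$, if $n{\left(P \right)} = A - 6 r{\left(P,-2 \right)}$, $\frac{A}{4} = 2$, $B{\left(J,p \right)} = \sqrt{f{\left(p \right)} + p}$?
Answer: $\frac{16039}{377} - \frac{319 i \sqrt{2}}{2008} \approx 42.544 - 0.22467 i$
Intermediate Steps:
$f{\left(q \right)} = -2$ ($f{\left(q \right)} = 2 - 4 = -2$)
$r{\left(t,W \right)} = \frac{9}{4} + \frac{t}{4}$
$B{\left(J,p \right)} = \sqrt{-2 + p}$
$A = 8$ ($A = 4 \cdot 2 = 8$)
$n{\left(P \right)} = - \frac{11}{2} - \frac{3 P}{2}$ ($n{\left(P \right)} = 8 - 6 \left(\frac{9}{4} + \frac{P}{4}\right) = 8 - \left(\frac{27}{2} + \frac{3 P}{2}\right) = - \frac{11}{2} - \frac{3 P}{2}$)
$\frac{n{\left(-110 \right)}}{502 B{\left(-4,0 \right)}} - \frac{48117}{-1131} = \frac{- \frac{11}{2} - -165}{502 \sqrt{-2 + 0}} - \frac{48117}{-1131} = \frac{- \frac{11}{2} + 165}{502 \sqrt{-2}} - - \frac{16039}{377} = \frac{319}{2 \cdot 502 i \sqrt{2}} + \frac{16039}{377} = \frac{319 \left(- \frac{i \sqrt{2}}{1004}\right)}{2} + \frac{16039}{377} = - \frac{319 i \sqrt{2}}{2008} + \frac{16039}{377} = \frac{16039}{377} - \frac{319 i \sqrt{2}}{2008}$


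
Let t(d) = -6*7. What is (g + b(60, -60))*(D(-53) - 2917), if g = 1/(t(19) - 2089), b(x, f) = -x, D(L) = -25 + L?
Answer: 382943695/2131 ≈ 1.7970e+5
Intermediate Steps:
t(d) = -42
g = -1/2131 (g = 1/(-42 - 2089) = 1/(-2131) = -1/2131 ≈ -0.00046926)
(g + b(60, -60))*(D(-53) - 2917) = (-1/2131 - 1*60)*((-25 - 53) - 2917) = (-1/2131 - 60)*(-78 - 2917) = -127861/2131*(-2995) = 382943695/2131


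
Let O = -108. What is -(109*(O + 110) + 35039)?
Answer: -35257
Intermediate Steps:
-(109*(O + 110) + 35039) = -(109*(-108 + 110) + 35039) = -(109*2 + 35039) = -(218 + 35039) = -1*35257 = -35257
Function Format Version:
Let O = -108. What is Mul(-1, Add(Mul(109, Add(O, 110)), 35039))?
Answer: -35257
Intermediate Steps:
Mul(-1, Add(Mul(109, Add(O, 110)), 35039)) = Mul(-1, Add(Mul(109, Add(-108, 110)), 35039)) = Mul(-1, Add(Mul(109, 2), 35039)) = Mul(-1, Add(218, 35039)) = Mul(-1, 35257) = -35257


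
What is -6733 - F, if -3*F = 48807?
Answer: 9536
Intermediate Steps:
F = -16269 (F = -⅓*48807 = -16269)
-6733 - F = -6733 - 1*(-16269) = -6733 + 16269 = 9536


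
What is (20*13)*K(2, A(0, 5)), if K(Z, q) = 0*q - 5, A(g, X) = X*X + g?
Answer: -1300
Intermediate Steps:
A(g, X) = g + X² (A(g, X) = X² + g = g + X²)
K(Z, q) = -5 (K(Z, q) = 0 - 5 = -5)
(20*13)*K(2, A(0, 5)) = (20*13)*(-5) = 260*(-5) = -1300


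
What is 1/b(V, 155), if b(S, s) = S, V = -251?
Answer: -1/251 ≈ -0.0039841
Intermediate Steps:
1/b(V, 155) = 1/(-251) = -1/251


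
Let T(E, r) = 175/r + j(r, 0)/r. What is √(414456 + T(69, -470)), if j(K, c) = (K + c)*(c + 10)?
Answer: √3662218286/94 ≈ 643.79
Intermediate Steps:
j(K, c) = (10 + c)*(K + c) (j(K, c) = (K + c)*(10 + c) = (10 + c)*(K + c))
T(E, r) = 10 + 175/r (T(E, r) = 175/r + (0² + 10*r + 10*0 + r*0)/r = 175/r + (0 + 10*r + 0 + 0)/r = 175/r + (10*r)/r = 175/r + 10 = 10 + 175/r)
√(414456 + T(69, -470)) = √(414456 + (10 + 175/(-470))) = √(414456 + (10 + 175*(-1/470))) = √(414456 + (10 - 35/94)) = √(414456 + 905/94) = √(38959769/94) = √3662218286/94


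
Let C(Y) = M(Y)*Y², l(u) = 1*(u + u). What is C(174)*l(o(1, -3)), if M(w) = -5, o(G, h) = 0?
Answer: 0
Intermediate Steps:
l(u) = 2*u (l(u) = 1*(2*u) = 2*u)
C(Y) = -5*Y²
C(174)*l(o(1, -3)) = (-5*174²)*(2*0) = -5*30276*0 = -151380*0 = 0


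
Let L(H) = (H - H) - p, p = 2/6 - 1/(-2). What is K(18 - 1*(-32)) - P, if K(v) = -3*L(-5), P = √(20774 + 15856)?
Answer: 5/2 - 3*√4070 ≈ -188.89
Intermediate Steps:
p = ⅚ (p = 2*(⅙) - 1*(-½) = ⅓ + ½ = ⅚ ≈ 0.83333)
L(H) = -⅚ (L(H) = (H - H) - 1*⅚ = 0 - ⅚ = -⅚)
P = 3*√4070 (P = √36630 = 3*√4070 ≈ 191.39)
K(v) = 5/2 (K(v) = -3*(-⅚) = 5/2)
K(18 - 1*(-32)) - P = 5/2 - 3*√4070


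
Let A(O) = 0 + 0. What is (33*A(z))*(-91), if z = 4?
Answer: 0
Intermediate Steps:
A(O) = 0
(33*A(z))*(-91) = (33*0)*(-91) = 0*(-91) = 0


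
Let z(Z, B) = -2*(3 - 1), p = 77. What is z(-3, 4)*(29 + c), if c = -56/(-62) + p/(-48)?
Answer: -42109/372 ≈ -113.20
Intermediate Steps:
c = -1043/1488 (c = -56/(-62) + 77/(-48) = -56*(-1/62) + 77*(-1/48) = 28/31 - 77/48 = -1043/1488 ≈ -0.70094)
z(Z, B) = -4 (z(Z, B) = -2*2 = -4)
z(-3, 4)*(29 + c) = -4*(29 - 1043/1488) = -4*42109/1488 = -42109/372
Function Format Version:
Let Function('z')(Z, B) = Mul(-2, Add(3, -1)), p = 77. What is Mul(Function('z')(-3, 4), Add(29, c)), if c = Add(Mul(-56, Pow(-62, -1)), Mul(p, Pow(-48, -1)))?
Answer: Rational(-42109, 372) ≈ -113.20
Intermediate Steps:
c = Rational(-1043, 1488) (c = Add(Mul(-56, Pow(-62, -1)), Mul(77, Pow(-48, -1))) = Add(Mul(-56, Rational(-1, 62)), Mul(77, Rational(-1, 48))) = Add(Rational(28, 31), Rational(-77, 48)) = Rational(-1043, 1488) ≈ -0.70094)
Function('z')(Z, B) = -4 (Function('z')(Z, B) = Mul(-2, 2) = -4)
Mul(Function('z')(-3, 4), Add(29, c)) = Mul(-4, Add(29, Rational(-1043, 1488))) = Mul(-4, Rational(42109, 1488)) = Rational(-42109, 372)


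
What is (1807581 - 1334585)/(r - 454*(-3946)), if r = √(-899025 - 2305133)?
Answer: 423682383032/1604709063207 - 236498*I*√3204158/1604709063207 ≈ 0.26402 - 0.00026381*I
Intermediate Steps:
r = I*√3204158 (r = √(-3204158) = I*√3204158 ≈ 1790.0*I)
(1807581 - 1334585)/(r - 454*(-3946)) = (1807581 - 1334585)/(I*√3204158 - 454*(-3946)) = 472996/(I*√3204158 + 1791484) = 472996/(1791484 + I*√3204158)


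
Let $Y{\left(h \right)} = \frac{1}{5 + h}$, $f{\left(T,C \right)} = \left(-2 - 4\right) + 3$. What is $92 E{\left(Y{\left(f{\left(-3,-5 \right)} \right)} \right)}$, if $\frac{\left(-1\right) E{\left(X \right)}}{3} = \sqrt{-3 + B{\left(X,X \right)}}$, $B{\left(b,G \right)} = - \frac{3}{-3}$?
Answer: $- 276 i \sqrt{2} \approx - 390.32 i$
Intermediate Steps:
$B{\left(b,G \right)} = 1$ ($B{\left(b,G \right)} = \left(-3\right) \left(- \frac{1}{3}\right) = 1$)
$f{\left(T,C \right)} = -3$ ($f{\left(T,C \right)} = -6 + 3 = -3$)
$E{\left(X \right)} = - 3 i \sqrt{2}$ ($E{\left(X \right)} = - 3 \sqrt{-3 + 1} = - 3 \sqrt{-2} = - 3 i \sqrt{2}$)
$92 E{\left(Y{\left(f{\left(-3,-5 \right)} \right)} \right)} = 92 \left(- 3 i \sqrt{2}\right) = - 276 i \sqrt{2}$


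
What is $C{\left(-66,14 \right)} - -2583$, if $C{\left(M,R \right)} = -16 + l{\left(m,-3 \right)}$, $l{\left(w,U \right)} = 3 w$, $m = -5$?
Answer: $2552$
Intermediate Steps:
$C{\left(M,R \right)} = -31$ ($C{\left(M,R \right)} = -16 + 3 \left(-5\right) = -16 - 15 = -31$)
$C{\left(-66,14 \right)} - -2583 = -31 - -2583 = -31 + 2583 = 2552$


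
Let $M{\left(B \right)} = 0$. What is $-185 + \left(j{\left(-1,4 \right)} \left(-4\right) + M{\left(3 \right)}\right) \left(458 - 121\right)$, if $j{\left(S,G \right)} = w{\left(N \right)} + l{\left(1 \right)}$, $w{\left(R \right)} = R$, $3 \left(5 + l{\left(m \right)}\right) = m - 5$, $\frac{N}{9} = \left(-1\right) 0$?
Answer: $\frac{25057}{3} \approx 8352.3$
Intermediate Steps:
$N = 0$ ($N = 9 \left(\left(-1\right) 0\right) = 9 \cdot 0 = 0$)
$l{\left(m \right)} = - \frac{20}{3} + \frac{m}{3}$ ($l{\left(m \right)} = -5 + \frac{m - 5}{3} = -5 + \frac{-5 + m}{3} = -5 + \left(- \frac{5}{3} + \frac{m}{3}\right) = - \frac{20}{3} + \frac{m}{3}$)
$j{\left(S,G \right)} = - \frac{19}{3}$ ($j{\left(S,G \right)} = 0 + \left(- \frac{20}{3} + \frac{1}{3} \cdot 1\right) = 0 + \left(- \frac{20}{3} + \frac{1}{3}\right) = 0 - \frac{19}{3} = - \frac{19}{3}$)
$-185 + \left(j{\left(-1,4 \right)} \left(-4\right) + M{\left(3 \right)}\right) \left(458 - 121\right) = -185 + \left(\left(- \frac{19}{3}\right) \left(-4\right) + 0\right) \left(458 - 121\right) = -185 + \left(\frac{76}{3} + 0\right) \left(458 - 121\right) = -185 + \frac{76}{3} \cdot 337 = -185 + \frac{25612}{3} = \frac{25057}{3}$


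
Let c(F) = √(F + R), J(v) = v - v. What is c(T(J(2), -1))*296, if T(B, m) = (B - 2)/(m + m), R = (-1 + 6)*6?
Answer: 296*√31 ≈ 1648.1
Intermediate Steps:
J(v) = 0
R = 30 (R = 5*6 = 30)
T(B, m) = (-2 + B)/(2*m) (T(B, m) = (-2 + B)/((2*m)) = (-2 + B)*(1/(2*m)) = (-2 + B)/(2*m))
c(F) = √(30 + F) (c(F) = √(F + 30) = √(30 + F))
c(T(J(2), -1))*296 = √(30 + (½)*(-2 + 0)/(-1))*296 = √(30 + (½)*(-1)*(-2))*296 = √(30 + 1)*296 = √31*296 = 296*√31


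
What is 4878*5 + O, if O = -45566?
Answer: -21176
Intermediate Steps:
4878*5 + O = 4878*5 - 45566 = 24390 - 45566 = -21176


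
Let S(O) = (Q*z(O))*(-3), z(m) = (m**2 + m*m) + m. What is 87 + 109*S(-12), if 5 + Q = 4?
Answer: 90339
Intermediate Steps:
Q = -1 (Q = -5 + 4 = -1)
z(m) = m + 2*m**2 (z(m) = (m**2 + m**2) + m = 2*m**2 + m = m + 2*m**2)
S(O) = 3*O*(1 + 2*O) (S(O) = -O*(1 + 2*O)*(-3) = 3*O*(1 + 2*O))
87 + 109*S(-12) = 87 + 109*(3*(-12)*(1 + 2*(-12))) = 87 + 109*(3*(-12)*(1 - 24)) = 87 + 109*(3*(-12)*(-23)) = 87 + 109*828 = 87 + 90252 = 90339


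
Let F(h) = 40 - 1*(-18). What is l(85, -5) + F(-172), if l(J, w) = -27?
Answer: 31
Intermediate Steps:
F(h) = 58 (F(h) = 40 + 18 = 58)
l(85, -5) + F(-172) = -27 + 58 = 31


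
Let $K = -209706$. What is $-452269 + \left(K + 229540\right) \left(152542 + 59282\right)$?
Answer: $4200864947$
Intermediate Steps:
$-452269 + \left(K + 229540\right) \left(152542 + 59282\right) = -452269 + \left(-209706 + 229540\right) \left(152542 + 59282\right) = -452269 + 19834 \cdot 211824 = -452269 + 4201317216 = 4200864947$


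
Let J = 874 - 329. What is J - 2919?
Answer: -2374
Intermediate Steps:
J = 545
J - 2919 = 545 - 2919 = -2374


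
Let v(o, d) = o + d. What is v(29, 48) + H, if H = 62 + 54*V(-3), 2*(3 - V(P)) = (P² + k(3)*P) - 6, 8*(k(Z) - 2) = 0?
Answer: 382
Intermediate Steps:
k(Z) = 2 (k(Z) = 2 + (⅛)*0 = 2 + 0 = 2)
V(P) = 6 - P - P²/2 (V(P) = 3 - ((P² + 2*P) - 6)/2 = 3 - (-6 + P² + 2*P)/2 = 3 + (3 - P - P²/2) = 6 - P - P²/2)
v(o, d) = d + o
H = 305 (H = 62 + 54*(6 - 1*(-3) - ½*(-3)²) = 62 + 54*(6 + 3 - ½*9) = 62 + 54*(6 + 3 - 9/2) = 62 + 54*(9/2) = 62 + 243 = 305)
v(29, 48) + H = (48 + 29) + 305 = 77 + 305 = 382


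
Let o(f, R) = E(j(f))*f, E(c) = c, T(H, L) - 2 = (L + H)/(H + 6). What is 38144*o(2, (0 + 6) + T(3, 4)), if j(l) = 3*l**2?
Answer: 915456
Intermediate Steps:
T(H, L) = 2 + (H + L)/(6 + H) (T(H, L) = 2 + (L + H)/(H + 6) = 2 + (H + L)/(6 + H))
o(f, R) = 3*f**3 (o(f, R) = (3*f**2)*f = 3*f**3)
38144*o(2, (0 + 6) + T(3, 4)) = 38144*(3*2**3) = 38144*(3*8) = 38144*24 = 915456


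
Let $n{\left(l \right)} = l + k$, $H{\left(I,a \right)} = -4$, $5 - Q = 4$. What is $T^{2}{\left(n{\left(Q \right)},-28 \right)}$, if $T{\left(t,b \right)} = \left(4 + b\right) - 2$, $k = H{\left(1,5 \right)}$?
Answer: $676$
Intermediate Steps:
$Q = 1$ ($Q = 5 - 4 = 1$)
$k = -4$
$n{\left(l \right)} = -4 + l$ ($n{\left(l \right)} = l - 4 = -4 + l$)
$T{\left(t,b \right)} = 2 + b$
$T^{2}{\left(n{\left(Q \right)},-28 \right)} = \left(2 - 28\right)^{2} = \left(-26\right)^{2} = 676$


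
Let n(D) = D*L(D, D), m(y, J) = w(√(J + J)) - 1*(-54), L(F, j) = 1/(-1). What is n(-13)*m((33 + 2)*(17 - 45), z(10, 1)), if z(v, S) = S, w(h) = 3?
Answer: 741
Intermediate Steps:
L(F, j) = -1
m(y, J) = 57 (m(y, J) = 3 - 1*(-54) = 3 + 54 = 57)
n(D) = -D (n(D) = D*(-1) = -D)
n(-13)*m((33 + 2)*(17 - 45), z(10, 1)) = -1*(-13)*57 = 13*57 = 741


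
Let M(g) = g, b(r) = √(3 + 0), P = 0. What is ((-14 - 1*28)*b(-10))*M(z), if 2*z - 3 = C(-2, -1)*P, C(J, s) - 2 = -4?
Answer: -63*√3 ≈ -109.12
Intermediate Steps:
b(r) = √3
C(J, s) = -2 (C(J, s) = 2 - 4 = -2)
z = 3/2 (z = 3/2 + (-2*0)/2 = 3/2 + (½)*0 = 3/2 + 0 = 3/2 ≈ 1.5000)
((-14 - 1*28)*b(-10))*M(z) = ((-14 - 1*28)*√3)*(3/2) = ((-14 - 28)*√3)*(3/2) = -42*√3*(3/2) = -63*√3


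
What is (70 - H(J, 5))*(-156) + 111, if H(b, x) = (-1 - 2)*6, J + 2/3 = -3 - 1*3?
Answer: -13617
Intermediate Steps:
J = -20/3 (J = -⅔ + (-3 - 1*3) = -⅔ + (-3 - 3) = -⅔ - 6 = -20/3 ≈ -6.6667)
H(b, x) = -18 (H(b, x) = -3*6 = -18)
(70 - H(J, 5))*(-156) + 111 = (70 - 1*(-18))*(-156) + 111 = (70 + 18)*(-156) + 111 = 88*(-156) + 111 = -13728 + 111 = -13617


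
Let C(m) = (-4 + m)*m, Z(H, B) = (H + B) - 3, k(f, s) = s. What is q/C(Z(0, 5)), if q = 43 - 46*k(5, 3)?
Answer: 95/4 ≈ 23.750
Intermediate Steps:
Z(H, B) = -3 + B + H (Z(H, B) = (B + H) - 3 = -3 + B + H)
C(m) = m*(-4 + m)
q = -95 (q = 43 - 46*3 = 43 - 138 = -95)
q/C(Z(0, 5)) = -95*1/((-4 + (-3 + 5 + 0))*(-3 + 5 + 0)) = -95*1/(2*(-4 + 2)) = -95/(2*(-2)) = -95/(-4) = -95*(-¼) = 95/4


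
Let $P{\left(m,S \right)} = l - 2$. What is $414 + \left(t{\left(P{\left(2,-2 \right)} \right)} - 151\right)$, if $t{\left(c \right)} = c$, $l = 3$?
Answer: $264$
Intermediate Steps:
$P{\left(m,S \right)} = 1$ ($P{\left(m,S \right)} = 3 - 2 = 1$)
$414 + \left(t{\left(P{\left(2,-2 \right)} \right)} - 151\right) = 414 + \left(1 - 151\right) = 414 - 150 = 264$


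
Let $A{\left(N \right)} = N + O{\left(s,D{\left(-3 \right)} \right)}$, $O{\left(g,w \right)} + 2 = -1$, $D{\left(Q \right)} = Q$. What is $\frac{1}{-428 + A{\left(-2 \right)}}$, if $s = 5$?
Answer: $- \frac{1}{433} \approx -0.0023095$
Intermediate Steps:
$O{\left(g,w \right)} = -3$ ($O{\left(g,w \right)} = -2 - 1 = -3$)
$A{\left(N \right)} = -3 + N$ ($A{\left(N \right)} = N - 3 = -3 + N$)
$\frac{1}{-428 + A{\left(-2 \right)}} = \frac{1}{-428 - 5} = \frac{1}{-433} = - \frac{1}{433}$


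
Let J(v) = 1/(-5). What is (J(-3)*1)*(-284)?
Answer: 284/5 ≈ 56.800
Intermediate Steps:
J(v) = -1/5
(J(-3)*1)*(-284) = -1/5*1*(-284) = -1/5*(-284) = 284/5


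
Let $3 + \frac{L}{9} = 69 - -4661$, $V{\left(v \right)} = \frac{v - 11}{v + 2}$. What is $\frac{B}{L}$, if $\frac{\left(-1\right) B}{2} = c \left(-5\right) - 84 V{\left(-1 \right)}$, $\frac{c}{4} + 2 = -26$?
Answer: $- \frac{3136}{42543} \approx -0.073714$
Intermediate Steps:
$c = -112$ ($c = -8 + 4 \left(-26\right) = -8 - 104 = -112$)
$V{\left(v \right)} = \frac{-11 + v}{2 + v}$
$L = 42543$ ($L = -27 + 9 \left(69 - -4661\right) = -27 + 9 \left(69 + 4661\right) = -27 + 9 \cdot 4730 = -27 + 42570 = 42543$)
$B = -3136$ ($B = - 2 \left(\left(-112\right) \left(-5\right) - 84 \frac{-11 - 1}{2 - 1}\right) = - 2 \left(560 - 84 \cdot 1^{-1} \left(-12\right)\right) = - 2 \left(560 - 84 \cdot 1 \left(-12\right)\right) = - 2 \left(560 - -1008\right) = - 2 \left(560 + 1008\right) = \left(-2\right) 1568 = -3136$)
$\frac{B}{L} = - \frac{3136}{42543}$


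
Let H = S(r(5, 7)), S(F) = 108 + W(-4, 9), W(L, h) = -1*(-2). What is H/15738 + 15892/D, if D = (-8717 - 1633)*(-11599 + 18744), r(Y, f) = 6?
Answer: 657039517/96986408625 ≈ 0.0067746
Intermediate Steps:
W(L, h) = 2
D = -73950750 (D = -10350*7145 = -73950750)
S(F) = 110 (S(F) = 108 + 2 = 110)
H = 110
H/15738 + 15892/D = 110/15738 + 15892/(-73950750) = 110*(1/15738) + 15892*(-1/73950750) = 55/7869 - 7946/36975375 = 657039517/96986408625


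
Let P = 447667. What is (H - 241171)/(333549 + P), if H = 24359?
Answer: -54203/195304 ≈ -0.27753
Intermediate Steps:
(H - 241171)/(333549 + P) = (24359 - 241171)/(333549 + 447667) = -216812/781216 = -216812*1/781216 = -54203/195304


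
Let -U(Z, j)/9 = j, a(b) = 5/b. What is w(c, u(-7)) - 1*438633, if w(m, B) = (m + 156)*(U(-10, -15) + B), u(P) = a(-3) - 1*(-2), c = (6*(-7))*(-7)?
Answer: -377733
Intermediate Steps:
c = 294 (c = -42*(-7) = 294)
U(Z, j) = -9*j
u(P) = ⅓ (u(P) = 5/(-3) - 1*(-2) = 5*(-⅓) + 2 = -5/3 + 2 = ⅓)
w(m, B) = (135 + B)*(156 + m) (w(m, B) = (m + 156)*(-9*(-15) + B) = (156 + m)*(135 + B) = (135 + B)*(156 + m))
w(c, u(-7)) - 1*438633 = (21060 + 135*294 + 156*(⅓) + (⅓)*294) - 1*438633 = (21060 + 39690 + 52 + 98) - 438633 = 60900 - 438633 = -377733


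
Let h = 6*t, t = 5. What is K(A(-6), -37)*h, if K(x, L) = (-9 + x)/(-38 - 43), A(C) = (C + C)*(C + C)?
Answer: -50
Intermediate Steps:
A(C) = 4*C² (A(C) = (2*C)*(2*C) = 4*C²)
K(x, L) = ⅑ - x/81 (K(x, L) = (-9 + x)/(-81) = (-9 + x)*(-1/81) = ⅑ - x/81)
h = 30 (h = 6*5 = 30)
K(A(-6), -37)*h = (⅑ - 4*(-6)²/81)*30 = (⅑ - 4*36/81)*30 = (⅑ - 1/81*144)*30 = (⅑ - 16/9)*30 = -5/3*30 = -50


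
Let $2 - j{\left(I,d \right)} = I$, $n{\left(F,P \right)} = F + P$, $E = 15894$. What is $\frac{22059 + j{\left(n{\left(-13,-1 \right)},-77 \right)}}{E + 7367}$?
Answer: $\frac{22075}{23261} \approx 0.94901$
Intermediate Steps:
$j{\left(I,d \right)} = 2 - I$
$\frac{22059 + j{\left(n{\left(-13,-1 \right)},-77 \right)}}{E + 7367} = \frac{22059 + \left(2 - \left(-13 - 1\right)\right)}{15894 + 7367} = \frac{22059 + \left(2 - -14\right)}{23261} = \left(22059 + \left(2 + 14\right)\right) \frac{1}{23261} = \left(22059 + 16\right) \frac{1}{23261} = 22075 \cdot \frac{1}{23261} = \frac{22075}{23261}$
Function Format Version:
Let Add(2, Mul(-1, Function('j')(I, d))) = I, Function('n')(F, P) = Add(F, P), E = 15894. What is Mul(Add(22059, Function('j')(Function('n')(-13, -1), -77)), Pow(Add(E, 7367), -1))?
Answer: Rational(22075, 23261) ≈ 0.94901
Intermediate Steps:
Function('j')(I, d) = Add(2, Mul(-1, I))
Mul(Add(22059, Function('j')(Function('n')(-13, -1), -77)), Pow(Add(E, 7367), -1)) = Mul(Add(22059, Add(2, Mul(-1, Add(-13, -1)))), Pow(Add(15894, 7367), -1)) = Mul(Add(22059, Add(2, Mul(-1, -14))), Pow(23261, -1)) = Mul(Add(22059, Add(2, 14)), Rational(1, 23261)) = Mul(Add(22059, 16), Rational(1, 23261)) = Mul(22075, Rational(1, 23261)) = Rational(22075, 23261)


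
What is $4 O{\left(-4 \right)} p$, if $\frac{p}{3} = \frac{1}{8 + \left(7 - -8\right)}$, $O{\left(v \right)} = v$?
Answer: $- \frac{48}{23} \approx -2.087$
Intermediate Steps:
$p = \frac{3}{23}$ ($p = \frac{3}{8 + \left(7 - -8\right)} = \frac{3}{8 + \left(7 + 8\right)} = \frac{3}{8 + 15} = \frac{3}{23} \approx 0.13043$)
$4 O{\left(-4 \right)} p = 4 \left(-4\right) \frac{3}{23} = \left(-16\right) \frac{3}{23} = - \frac{48}{23}$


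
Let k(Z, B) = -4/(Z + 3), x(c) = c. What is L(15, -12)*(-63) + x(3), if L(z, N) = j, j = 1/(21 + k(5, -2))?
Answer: -3/41 ≈ -0.073171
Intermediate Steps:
k(Z, B) = -4/(3 + Z)
j = 2/41 (j = 1/(21 - 4/(3 + 5)) = 1/(21 - 4/8) = 1/(21 - 4*1/8) = 1/(21 - 1/2) = 1/(41/2) = 2/41 ≈ 0.048781)
L(z, N) = 2/41
L(15, -12)*(-63) + x(3) = (2/41)*(-63) + 3 = -126/41 + 3 = -3/41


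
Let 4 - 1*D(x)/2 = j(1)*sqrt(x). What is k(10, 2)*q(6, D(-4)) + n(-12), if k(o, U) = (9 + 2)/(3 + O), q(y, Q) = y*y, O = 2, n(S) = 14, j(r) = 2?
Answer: 466/5 ≈ 93.200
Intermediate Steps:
D(x) = 8 - 4*sqrt(x)
q(y, Q) = y**2
k(o, U) = 11/5 (k(o, U) = (9 + 2)/(3 + 2) = 11/5)
k(10, 2)*q(6, D(-4)) + n(-12) = (11/5)*6**2 + 14 = (11/5)*36 + 14 = 396/5 + 14 = 466/5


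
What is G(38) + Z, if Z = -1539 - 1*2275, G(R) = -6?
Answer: -3820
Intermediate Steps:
Z = -3814 (Z = -1539 - 2275 = -3814)
G(38) + Z = -6 - 3814 = -3820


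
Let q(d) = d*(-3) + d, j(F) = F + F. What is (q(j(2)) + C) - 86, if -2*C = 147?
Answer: -335/2 ≈ -167.50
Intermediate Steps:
C = -147/2 (C = -½*147 = -147/2 ≈ -73.500)
j(F) = 2*F
q(d) = -2*d (q(d) = -3*d + d = -2*d)
(q(j(2)) + C) - 86 = (-4*2 - 147/2) - 86 = (-2*4 - 147/2) - 86 = (-8 - 147/2) - 86 = -163/2 - 86 = -335/2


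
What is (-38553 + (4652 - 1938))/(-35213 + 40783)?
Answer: -35839/5570 ≈ -6.4343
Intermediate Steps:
(-38553 + (4652 - 1938))/(-35213 + 40783) = (-38553 + 2714)/5570 = -35839*1/5570 = -35839/5570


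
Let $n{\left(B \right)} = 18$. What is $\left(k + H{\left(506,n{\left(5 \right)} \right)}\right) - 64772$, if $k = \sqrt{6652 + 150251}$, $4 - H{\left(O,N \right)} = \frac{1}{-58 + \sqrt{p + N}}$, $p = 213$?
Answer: $- \frac{202918086}{3133} + \sqrt{156903} + \frac{\sqrt{231}}{3133} \approx -64372.0$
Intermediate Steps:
$H{\left(O,N \right)} = 4 - \frac{1}{-58 + \sqrt{213 + N}}$
$k = \sqrt{156903} \approx 396.11$
$\left(k + H{\left(506,n{\left(5 \right)} \right)}\right) - 64772 = \left(\sqrt{156903} + \frac{-233 + 4 \sqrt{213 + 18}}{-58 + \sqrt{213 + 18}}\right) - 64772 = \left(\sqrt{156903} + \frac{-233 + 4 \sqrt{231}}{-58 + \sqrt{231}}\right) - 64772 = -64772 + \sqrt{156903} + \frac{-233 + 4 \sqrt{231}}{-58 + \sqrt{231}}$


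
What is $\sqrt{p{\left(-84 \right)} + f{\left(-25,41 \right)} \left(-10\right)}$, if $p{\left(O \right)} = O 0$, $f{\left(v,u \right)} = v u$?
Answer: $5 \sqrt{410} \approx 101.24$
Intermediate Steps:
$f{\left(v,u \right)} = u v$
$p{\left(O \right)} = 0$
$\sqrt{p{\left(-84 \right)} + f{\left(-25,41 \right)} \left(-10\right)} = \sqrt{0 + 41 \left(-25\right) \left(-10\right)} = \sqrt{0 - -10250} = \sqrt{0 + 10250} = \sqrt{10250} = 5 \sqrt{410}$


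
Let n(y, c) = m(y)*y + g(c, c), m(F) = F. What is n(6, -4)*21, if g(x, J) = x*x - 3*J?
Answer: 1344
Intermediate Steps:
g(x, J) = x² - 3*J
n(y, c) = c² + y² - 3*c (n(y, c) = y*y + (c² - 3*c) = y² + (c² - 3*c) = c² + y² - 3*c)
n(6, -4)*21 = ((-4)² + 6² - 3*(-4))*21 = (16 + 36 + 12)*21 = 64*21 = 1344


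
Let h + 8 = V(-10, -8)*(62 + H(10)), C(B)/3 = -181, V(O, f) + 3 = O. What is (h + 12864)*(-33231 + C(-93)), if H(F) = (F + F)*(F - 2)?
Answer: -336726780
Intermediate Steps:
V(O, f) = -3 + O
C(B) = -543 (C(B) = 3*(-181) = -543)
H(F) = 2*F*(-2 + F) (H(F) = (2*F)*(-2 + F) = 2*F*(-2 + F))
h = -2894 (h = -8 + (-3 - 10)*(62 + 2*10*(-2 + 10)) = -8 - 13*(62 + 2*10*8) = -8 - 13*(62 + 160) = -8 - 13*222 = -8 - 2886 = -2894)
(h + 12864)*(-33231 + C(-93)) = (-2894 + 12864)*(-33231 - 543) = 9970*(-33774) = -336726780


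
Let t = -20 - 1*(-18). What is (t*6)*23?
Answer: -276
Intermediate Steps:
t = -2 (t = -20 + 18 = -2)
(t*6)*23 = -2*6*23 = -12*23 = -276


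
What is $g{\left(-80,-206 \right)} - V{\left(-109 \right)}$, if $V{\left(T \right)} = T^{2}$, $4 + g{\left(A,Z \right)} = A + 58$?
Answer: $-11907$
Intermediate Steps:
$g{\left(A,Z \right)} = 54 + A$ ($g{\left(A,Z \right)} = -4 + \left(A + 58\right) = -4 + \left(58 + A\right) = 54 + A$)
$g{\left(-80,-206 \right)} - V{\left(-109 \right)} = \left(54 - 80\right) - \left(-109\right)^{2} = -26 - 11881 = -11907$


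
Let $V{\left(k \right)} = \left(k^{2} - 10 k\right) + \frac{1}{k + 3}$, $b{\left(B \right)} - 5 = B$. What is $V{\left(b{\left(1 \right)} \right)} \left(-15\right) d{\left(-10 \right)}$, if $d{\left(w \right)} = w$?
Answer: $- \frac{10750}{3} \approx -3583.3$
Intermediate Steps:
$b{\left(B \right)} = 5 + B$
$V{\left(k \right)} = k^{2} + \frac{1}{3 + k} - 10 k$ ($V{\left(k \right)} = \left(k^{2} - 10 k\right) + \frac{1}{3 + k} = k^{2} + \frac{1}{3 + k} - 10 k$)
$V{\left(b{\left(1 \right)} \right)} \left(-15\right) d{\left(-10 \right)} = \frac{1 + \left(5 + 1\right)^{3} - 30 \left(5 + 1\right) - 7 \left(5 + 1\right)^{2}}{3 + \left(5 + 1\right)} \left(-15\right) \left(-10\right) = \frac{1 + 6^{3} - 180 - 7 \cdot 6^{2}}{3 + 6} \left(-15\right) \left(-10\right) = \frac{1 + 216 - 180 - 252}{9} \left(-15\right) \left(-10\right) = \frac{1}{9} \left(-215\right) \left(-15\right) \left(-10\right) = \left(- \frac{215}{9}\right) \left(-15\right) \left(-10\right) = \frac{1075}{3} \left(-10\right) = - \frac{10750}{3}$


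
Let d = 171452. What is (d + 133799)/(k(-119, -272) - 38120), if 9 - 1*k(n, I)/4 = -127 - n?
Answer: -305251/38052 ≈ -8.0219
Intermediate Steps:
k(n, I) = 544 + 4*n (k(n, I) = 36 - 4*(-127 - n) = 36 + (508 + 4*n) = 544 + 4*n)
(d + 133799)/(k(-119, -272) - 38120) = (171452 + 133799)/((544 + 4*(-119)) - 38120) = 305251/((544 - 476) - 38120) = 305251/(68 - 38120) = 305251/(-38052) = 305251*(-1/38052) = -305251/38052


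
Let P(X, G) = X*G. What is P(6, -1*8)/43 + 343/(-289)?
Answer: -28621/12427 ≈ -2.3031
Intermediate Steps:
P(X, G) = G*X
P(6, -1*8)/43 + 343/(-289) = (-1*8*6)/43 + 343/(-289) = -8*6*(1/43) + 343*(-1/289) = -48*1/43 - 343/289 = -48/43 - 343/289 = -28621/12427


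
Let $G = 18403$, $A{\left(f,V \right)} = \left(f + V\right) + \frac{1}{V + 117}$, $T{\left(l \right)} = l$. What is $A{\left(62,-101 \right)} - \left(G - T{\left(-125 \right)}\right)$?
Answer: $- \frac{297071}{16} \approx -18567.0$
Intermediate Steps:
$A{\left(f,V \right)} = V + f + \frac{1}{117 + V}$ ($A{\left(f,V \right)} = \left(V + f\right) + \frac{1}{117 + V} = V + f + \frac{1}{117 + V}$)
$A{\left(62,-101 \right)} - \left(G - T{\left(-125 \right)}\right) = \frac{1 + \left(-101\right)^{2} + 117 \left(-101\right) + 117 \cdot 62 - 6262}{117 - 101} - \left(18403 - -125\right) = \frac{1 + 10201 - 11817 + 7254 - 6262}{16} - \left(18403 + 125\right) = \frac{1}{16} \left(-623\right) - 18528 = - \frac{623}{16} - 18528 = - \frac{297071}{16}$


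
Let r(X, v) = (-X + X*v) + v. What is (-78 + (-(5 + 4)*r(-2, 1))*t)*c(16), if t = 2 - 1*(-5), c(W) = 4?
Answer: -564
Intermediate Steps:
r(X, v) = v - X + X*v
t = 7 (t = 2 + 5 = 7)
(-78 + (-(5 + 4)*r(-2, 1))*t)*c(16) = (-78 - (5 + 4)*(1 - 1*(-2) - 2*1)*7)*4 = (-78 - 9*(1 + 2 - 2)*7)*4 = (-78 - 9*7)*4 = (-78 - 63)*4 = -141*4 = -564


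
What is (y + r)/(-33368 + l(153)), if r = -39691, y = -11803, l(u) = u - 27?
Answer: 25747/16621 ≈ 1.5491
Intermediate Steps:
l(u) = -27 + u
(y + r)/(-33368 + l(153)) = (-11803 - 39691)/(-33368 + (-27 + 153)) = -51494/(-33368 + 126) = -51494/(-33242) = -51494*(-1/33242) = 25747/16621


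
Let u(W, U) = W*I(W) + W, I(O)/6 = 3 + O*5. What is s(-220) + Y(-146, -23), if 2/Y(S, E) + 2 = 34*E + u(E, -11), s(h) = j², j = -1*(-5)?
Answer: 366227/14649 ≈ 25.000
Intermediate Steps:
I(O) = 18 + 30*O (I(O) = 6*(3 + O*5) = 6*(3 + 5*O) = 18 + 30*O)
j = 5
u(W, U) = W + W*(18 + 30*W) (u(W, U) = W*(18 + 30*W) + W = W + W*(18 + 30*W))
s(h) = 25 (s(h) = 5² = 25)
Y(S, E) = 2/(-2 + 34*E + E*(19 + 30*E)) (Y(S, E) = 2/(-2 + (34*E + E*(19 + 30*E))) = 2/(-2 + 34*E + E*(19 + 30*E)))
s(-220) + Y(-146, -23) = 25 + 2/(-2 + 30*(-23)² + 53*(-23)) = 25 + 2/(-2 + 30*529 - 1219) = 25 + 2/(-2 + 15870 - 1219) = 25 + 2/14649 = 366227/14649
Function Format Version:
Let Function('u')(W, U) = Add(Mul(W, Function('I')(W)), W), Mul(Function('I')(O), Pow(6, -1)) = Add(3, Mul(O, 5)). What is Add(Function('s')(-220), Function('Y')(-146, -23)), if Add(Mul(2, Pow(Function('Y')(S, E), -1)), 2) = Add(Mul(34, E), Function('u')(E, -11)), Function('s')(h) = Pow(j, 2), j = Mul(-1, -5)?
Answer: Rational(366227, 14649) ≈ 25.000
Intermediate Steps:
Function('I')(O) = Add(18, Mul(30, O)) (Function('I')(O) = Mul(6, Add(3, Mul(O, 5))) = Mul(6, Add(3, Mul(5, O))) = Add(18, Mul(30, O)))
j = 5
Function('u')(W, U) = Add(W, Mul(W, Add(18, Mul(30, W)))) (Function('u')(W, U) = Add(Mul(W, Add(18, Mul(30, W))), W) = Add(W, Mul(W, Add(18, Mul(30, W)))))
Function('s')(h) = 25 (Function('s')(h) = Pow(5, 2) = 25)
Function('Y')(S, E) = Mul(2, Pow(Add(-2, Mul(34, E), Mul(E, Add(19, Mul(30, E)))), -1)) (Function('Y')(S, E) = Mul(2, Pow(Add(-2, Add(Mul(34, E), Mul(E, Add(19, Mul(30, E))))), -1)) = Mul(2, Pow(Add(-2, Mul(34, E), Mul(E, Add(19, Mul(30, E)))), -1)))
Add(Function('s')(-220), Function('Y')(-146, -23)) = Add(25, Mul(2, Pow(Add(-2, Mul(30, Pow(-23, 2)), Mul(53, -23)), -1))) = Add(25, Mul(2, Pow(Add(-2, Mul(30, 529), -1219), -1))) = Add(25, Mul(2, Pow(Add(-2, 15870, -1219), -1))) = Add(25, Mul(2, Pow(14649, -1))) = Add(25, Mul(2, Rational(1, 14649))) = Add(25, Rational(2, 14649)) = Rational(366227, 14649)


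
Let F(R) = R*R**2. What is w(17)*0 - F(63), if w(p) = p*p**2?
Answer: -250047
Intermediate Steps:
w(p) = p**3
F(R) = R**3
w(17)*0 - F(63) = 17**3*0 - 1*63**3 = 4913*0 - 1*250047 = 0 - 250047 = -250047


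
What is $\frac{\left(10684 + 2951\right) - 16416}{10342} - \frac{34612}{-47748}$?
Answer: $\frac{56292529}{123452454} \approx 0.45599$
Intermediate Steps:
$\frac{\left(10684 + 2951\right) - 16416}{10342} - \frac{34612}{-47748} = \left(13635 - 16416\right) \frac{1}{10342} - - \frac{8653}{11937} = \left(-2781\right) \frac{1}{10342} + \frac{8653}{11937} = - \frac{2781}{10342} + \frac{8653}{11937} = \frac{56292529}{123452454}$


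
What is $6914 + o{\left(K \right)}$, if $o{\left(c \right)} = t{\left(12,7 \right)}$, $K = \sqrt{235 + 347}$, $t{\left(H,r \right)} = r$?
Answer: $6921$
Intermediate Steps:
$K = \sqrt{582} \approx 24.125$
$o{\left(c \right)} = 7$
$6914 + o{\left(K \right)} = 6914 + 7 = 6921$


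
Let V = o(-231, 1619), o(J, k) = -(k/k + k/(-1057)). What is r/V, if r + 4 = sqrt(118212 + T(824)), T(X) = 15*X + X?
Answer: -2114/281 + 1057*sqrt(32849)/281 ≈ 674.23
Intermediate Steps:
T(X) = 16*X
o(J, k) = -1 + k/1057 (o(J, k) = -(1 + k*(-1/1057)) = -(1 - k/1057) = -1 + k/1057)
V = 562/1057 (V = -1 + (1/1057)*1619 = -1 + 1619/1057 = 562/1057 ≈ 0.53169)
r = -4 + 2*sqrt(32849) (r = -4 + sqrt(118212 + 16*824) = -4 + sqrt(118212 + 13184) = -4 + sqrt(131396) = -4 + 2*sqrt(32849) ≈ 358.49)
r/V = (-4 + 2*sqrt(32849))/(562/1057) = (-4 + 2*sqrt(32849))*(1057/562) = -2114/281 + 1057*sqrt(32849)/281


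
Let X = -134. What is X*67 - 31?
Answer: -9009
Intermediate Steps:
X*67 - 31 = -134*67 - 31 = -8978 - 31 = -9009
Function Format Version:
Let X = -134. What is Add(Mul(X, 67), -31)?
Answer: -9009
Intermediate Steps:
Add(Mul(X, 67), -31) = Add(Mul(-134, 67), -31) = Add(-8978, -31) = -9009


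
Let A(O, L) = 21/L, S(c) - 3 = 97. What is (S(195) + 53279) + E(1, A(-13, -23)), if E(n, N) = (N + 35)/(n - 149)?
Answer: 45425333/851 ≈ 53379.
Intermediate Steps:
S(c) = 100 (S(c) = 3 + 97 = 100)
E(n, N) = (35 + N)/(-149 + n)
(S(195) + 53279) + E(1, A(-13, -23)) = (100 + 53279) + (35 + 21/(-23))/(-149 + 1) = 53379 + (35 + 21*(-1/23))/(-148) = 53379 - (35 - 21/23)/148 = 53379 - 1/148*784/23 = 53379 - 196/851 = 45425333/851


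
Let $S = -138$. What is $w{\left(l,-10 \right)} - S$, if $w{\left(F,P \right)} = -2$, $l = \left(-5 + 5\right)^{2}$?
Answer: $136$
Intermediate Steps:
$l = 0$ ($l = 0^{2} = 0$)
$w{\left(l,-10 \right)} - S = -2 - -138 = -2 + 138 = 136$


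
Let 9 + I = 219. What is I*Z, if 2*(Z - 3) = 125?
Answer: 13755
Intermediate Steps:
Z = 131/2 (Z = 3 + (½)*125 = 3 + 125/2 = 131/2 ≈ 65.500)
I = 210 (I = -9 + 219 = 210)
I*Z = 210*(131/2) = 13755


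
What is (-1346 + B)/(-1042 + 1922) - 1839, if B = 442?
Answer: -202403/110 ≈ -1840.0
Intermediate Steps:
(-1346 + B)/(-1042 + 1922) - 1839 = (-1346 + 442)/(-1042 + 1922) - 1839 = -904/880 - 1839 = -904*1/880 - 1839 = -113/110 - 1839 = -202403/110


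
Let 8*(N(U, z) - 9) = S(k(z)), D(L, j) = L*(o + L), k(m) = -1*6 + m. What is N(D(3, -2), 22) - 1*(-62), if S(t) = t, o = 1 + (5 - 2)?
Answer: 73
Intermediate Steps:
k(m) = -6 + m
o = 4 (o = 1 + 3 = 4)
D(L, j) = L*(4 + L)
N(U, z) = 33/4 + z/8 (N(U, z) = 9 + (-6 + z)/8 = 9 + (-¾ + z/8) = 33/4 + z/8)
N(D(3, -2), 22) - 1*(-62) = (33/4 + (⅛)*22) - 1*(-62) = (33/4 + 11/4) + 62 = 11 + 62 = 73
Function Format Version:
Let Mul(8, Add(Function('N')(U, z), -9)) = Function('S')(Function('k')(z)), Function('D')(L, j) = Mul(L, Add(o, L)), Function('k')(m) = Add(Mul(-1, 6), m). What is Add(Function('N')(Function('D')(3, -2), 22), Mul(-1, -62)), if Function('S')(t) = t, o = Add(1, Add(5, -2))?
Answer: 73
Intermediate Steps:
Function('k')(m) = Add(-6, m)
o = 4 (o = Add(1, 3) = 4)
Function('D')(L, j) = Mul(L, Add(4, L))
Function('N')(U, z) = Add(Rational(33, 4), Mul(Rational(1, 8), z)) (Function('N')(U, z) = Add(9, Mul(Rational(1, 8), Add(-6, z))) = Add(9, Add(Rational(-3, 4), Mul(Rational(1, 8), z))) = Add(Rational(33, 4), Mul(Rational(1, 8), z)))
Add(Function('N')(Function('D')(3, -2), 22), Mul(-1, -62)) = Add(Add(Rational(33, 4), Mul(Rational(1, 8), 22)), Mul(-1, -62)) = Add(Add(Rational(33, 4), Rational(11, 4)), 62) = Add(11, 62) = 73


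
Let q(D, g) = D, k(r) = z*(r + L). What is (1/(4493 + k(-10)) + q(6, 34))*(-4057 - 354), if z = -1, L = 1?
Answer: -119154343/4502 ≈ -26467.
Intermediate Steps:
k(r) = -1 - r (k(r) = -(r + 1) = -(1 + r) = -1 - r)
(1/(4493 + k(-10)) + q(6, 34))*(-4057 - 354) = (1/(4493 + (-1 - 1*(-10))) + 6)*(-4057 - 354) = (1/(4493 + (-1 + 10)) + 6)*(-4411) = (1/(4493 + 9) + 6)*(-4411) = (1/4502 + 6)*(-4411) = (27013/4502)*(-4411) = -119154343/4502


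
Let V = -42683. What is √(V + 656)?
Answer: I*√42027 ≈ 205.0*I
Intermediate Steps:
√(V + 656) = √(-42683 + 656) = √(-42027) = I*√42027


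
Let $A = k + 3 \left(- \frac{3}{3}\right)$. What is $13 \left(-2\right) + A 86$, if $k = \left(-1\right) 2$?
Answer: $-456$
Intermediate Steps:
$k = -2$
$A = -5$ ($A = -2 + 3 \left(- \frac{3}{3}\right) = -2 + 3 \left(\left(-3\right) \frac{1}{3}\right) = -2 + 3 \left(-1\right) = -2 - 3 = -5$)
$13 \left(-2\right) + A 86 = 13 \left(-2\right) - 430 = -26 - 430 = -456$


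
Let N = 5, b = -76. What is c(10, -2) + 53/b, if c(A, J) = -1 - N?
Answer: -509/76 ≈ -6.6974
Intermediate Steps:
c(A, J) = -6 (c(A, J) = -1 - 1*5 = -1 - 5 = -6)
c(10, -2) + 53/b = -6 + 53/(-76) = -6 + 53*(-1/76) = -6 - 53/76 = -509/76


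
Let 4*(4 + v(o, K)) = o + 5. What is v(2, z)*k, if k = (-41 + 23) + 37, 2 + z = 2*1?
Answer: -171/4 ≈ -42.750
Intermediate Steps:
z = 0 (z = -2 + 2*1 = -2 + 2 = 0)
v(o, K) = -11/4 + o/4 (v(o, K) = -4 + (o + 5)/4 = -4 + (5 + o)/4 = -4 + (5/4 + o/4) = -11/4 + o/4)
k = 19 (k = -18 + 37 = 19)
v(2, z)*k = (-11/4 + (¼)*2)*19 = (-11/4 + ½)*19 = -9/4*19 = -171/4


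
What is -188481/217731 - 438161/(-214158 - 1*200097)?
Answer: 5774012012/30065385135 ≈ 0.19205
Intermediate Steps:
-188481/217731 - 438161/(-214158 - 1*200097) = -188481*1/217731 - 438161/(-214158 - 200097) = -62827/72577 - 438161/(-414255) = -62827/72577 - 438161*(-1/414255) = -62827/72577 + 438161/414255 = 5774012012/30065385135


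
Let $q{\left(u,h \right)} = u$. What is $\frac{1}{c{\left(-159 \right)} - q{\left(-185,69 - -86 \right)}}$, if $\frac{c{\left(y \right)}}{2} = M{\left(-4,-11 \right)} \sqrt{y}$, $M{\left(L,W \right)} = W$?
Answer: $\frac{185}{111181} + \frac{22 i \sqrt{159}}{111181} \approx 0.001664 + 0.0024951 i$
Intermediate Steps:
$c{\left(y \right)} = - 22 \sqrt{y}$ ($c{\left(y \right)} = 2 \left(- 11 \sqrt{y}\right) = - 22 \sqrt{y}$)
$\frac{1}{c{\left(-159 \right)} - q{\left(-185,69 - -86 \right)}} = \frac{1}{- 22 \sqrt{-159} - -185} = \frac{1}{- 22 i \sqrt{159} + 185} = \frac{1}{185 - 22 i \sqrt{159}}$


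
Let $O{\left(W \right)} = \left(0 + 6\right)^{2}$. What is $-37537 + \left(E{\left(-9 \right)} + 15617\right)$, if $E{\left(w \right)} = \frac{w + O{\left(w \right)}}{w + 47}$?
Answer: $- \frac{832933}{38} \approx -21919.0$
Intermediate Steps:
$O{\left(W \right)} = 36$ ($O{\left(W \right)} = 6^{2} = 36$)
$E{\left(w \right)} = \frac{36 + w}{47 + w}$ ($E{\left(w \right)} = \frac{w + 36}{w + 47} = \frac{36 + w}{47 + w}$)
$-37537 + \left(E{\left(-9 \right)} + 15617\right) = -37537 + \left(\frac{36 - 9}{47 - 9} + 15617\right) = -37537 + \left(\frac{1}{38} \cdot 27 + 15617\right) = -37537 + \left(\frac{27}{38} + 15617\right) = -37537 + \frac{593473}{38} = - \frac{832933}{38}$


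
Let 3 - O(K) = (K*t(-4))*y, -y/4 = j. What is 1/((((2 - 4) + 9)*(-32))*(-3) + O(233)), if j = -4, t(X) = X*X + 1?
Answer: -1/62701 ≈ -1.5949e-5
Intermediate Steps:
t(X) = 1 + X² (t(X) = X² + 1 = 1 + X²)
y = 16 (y = -4*(-4) = 16)
O(K) = 3 - 272*K (O(K) = 3 - K*(1 + (-4)²)*16 = 3 - K*(1 + 16)*16 = 3 - K*17*16 = 3 - 17*K*16 = 3 - 272*K)
1/((((2 - 4) + 9)*(-32))*(-3) + O(233)) = 1/((((2 - 4) + 9)*(-32))*(-3) + (3 - 272*233)) = 1/(((-2 + 9)*(-32))*(-3) + (3 - 63376)) = 1/((7*(-32))*(-3) - 63373) = 1/(-224*(-3) - 63373) = 1/(672 - 63373) = 1/(-62701) = -1/62701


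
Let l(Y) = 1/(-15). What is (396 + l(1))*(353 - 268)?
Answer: 100963/3 ≈ 33654.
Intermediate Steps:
l(Y) = -1/15
(396 + l(1))*(353 - 268) = (396 - 1/15)*(353 - 268) = (5939/15)*85 = 100963/3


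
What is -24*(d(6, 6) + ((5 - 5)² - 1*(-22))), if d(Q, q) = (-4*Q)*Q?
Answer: 2928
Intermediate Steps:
d(Q, q) = -4*Q²
-24*(d(6, 6) + ((5 - 5)² - 1*(-22))) = -24*(-4*6² + ((5 - 5)² - 1*(-22))) = -24*(-4*36 + (0² + 22)) = -24*(-144 + (0 + 22)) = -24*(-144 + 22) = -24*(-122) = 2928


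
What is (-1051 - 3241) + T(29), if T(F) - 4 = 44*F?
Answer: -3012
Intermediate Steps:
T(F) = 4 + 44*F
(-1051 - 3241) + T(29) = (-1051 - 3241) + (4 + 44*29) = -4292 + (4 + 1276) = -4292 + 1280 = -3012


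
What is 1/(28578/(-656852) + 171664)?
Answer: 328426/56378906575 ≈ 5.8253e-6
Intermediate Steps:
1/(28578/(-656852) + 171664) = 1/(28578*(-1/656852) + 171664) = 1/(-14289/328426 + 171664) = 1/(56378906575/328426) = 328426/56378906575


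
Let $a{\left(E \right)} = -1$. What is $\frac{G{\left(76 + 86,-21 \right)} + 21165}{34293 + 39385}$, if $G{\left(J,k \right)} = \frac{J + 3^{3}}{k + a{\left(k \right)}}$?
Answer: $\frac{465441}{1620916} \approx 0.28715$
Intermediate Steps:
$G{\left(J,k \right)} = \frac{27 + J}{-1 + k}$ ($G{\left(J,k \right)} = \frac{J + 3^{3}}{k - 1} = \frac{J + 27}{-1 + k} = \frac{27 + J}{-1 + k}$)
$\frac{G{\left(76 + 86,-21 \right)} + 21165}{34293 + 39385} = \frac{\frac{27 + \left(76 + 86\right)}{-1 - 21} + 21165}{34293 + 39385} = \frac{\frac{27 + 162}{-22} + 21165}{73678} = \left(\left(- \frac{1}{22}\right) 189 + 21165\right) \frac{1}{73678} = \left(- \frac{189}{22} + 21165\right) \frac{1}{73678} = \frac{465441}{22} \cdot \frac{1}{73678} = \frac{465441}{1620916}$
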